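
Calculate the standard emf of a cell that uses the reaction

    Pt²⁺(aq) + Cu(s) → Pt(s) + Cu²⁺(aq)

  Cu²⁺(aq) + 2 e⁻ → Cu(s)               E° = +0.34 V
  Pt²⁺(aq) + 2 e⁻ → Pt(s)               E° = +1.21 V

+0.87 V

Pt²⁺(aq) gains electrons, so the Pt²⁺/Pt couple is the cathode; the Cu²⁺/Cu couple is the anode.
E°cell = E°(cathode) − E°(anode) = +1.21 − (+0.34) = +0.87 V.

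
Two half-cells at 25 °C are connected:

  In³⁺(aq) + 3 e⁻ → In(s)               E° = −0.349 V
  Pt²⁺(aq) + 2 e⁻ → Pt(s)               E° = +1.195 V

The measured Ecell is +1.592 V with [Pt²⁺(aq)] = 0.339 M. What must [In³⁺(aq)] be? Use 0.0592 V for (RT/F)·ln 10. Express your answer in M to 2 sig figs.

0.00073 M

Pt²⁺/Pt is the cathode (higher E°); E°cell = +1.195 − (−0.349) = +1.544 V with n = 6.
Rearranging E = E° − (0.0592/n)·log Q gives log Q = 6(+1.544 − (+1.592))/0.0592 = −4.865.
Balancing electrons gives 3 Pt²⁺(aq) + 2 In(s) → 3 Pt(s) + 2 In³⁺(aq); thus Q = [In³⁺(aq)]^2 / [Pt²⁺(aq)]^3.
Solving for the unknown gives log [In³⁺(aq)] = −3.137, so [In³⁺(aq)] ≈ 0.00073 M.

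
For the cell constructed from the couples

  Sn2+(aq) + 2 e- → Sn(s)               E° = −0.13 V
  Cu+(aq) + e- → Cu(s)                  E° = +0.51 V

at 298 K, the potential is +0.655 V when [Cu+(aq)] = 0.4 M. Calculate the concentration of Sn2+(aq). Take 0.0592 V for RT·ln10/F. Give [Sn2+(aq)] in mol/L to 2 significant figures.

The Cu⁺/Cu couple has the larger reduction potential, so it is the cathode: E°cell = +0.51 − (−0.13) = +0.64 V and n = 2.
From the Nernst equation, log Q = n(E° − E)/0.0592 = 2·(+0.64 − (+0.655))/0.0592 = −0.507.
Balancing electrons gives 2 Cu+(aq) + Sn(s) → 2 Cu(s) + Sn2+(aq); thus Q = [Sn2+(aq)] / [Cu+(aq)]^2.
Solving for the unknown gives log [Sn2+(aq)] = −1.303, so [Sn2+(aq)] ≈ 0.050 M.

0.050 M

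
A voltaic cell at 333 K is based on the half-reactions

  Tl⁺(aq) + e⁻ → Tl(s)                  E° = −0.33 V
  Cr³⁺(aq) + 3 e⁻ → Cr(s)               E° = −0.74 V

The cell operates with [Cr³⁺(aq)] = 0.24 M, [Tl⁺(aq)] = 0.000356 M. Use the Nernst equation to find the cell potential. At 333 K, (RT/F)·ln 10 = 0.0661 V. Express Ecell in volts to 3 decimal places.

Since E°(Tl⁺/Tl) > E°(Cr³⁺/Cr), Tl⁺/Tl serves as the cathode.
The standard potential is −0.33 − (−0.74) = +0.41 V and the balanced reaction transfers n = 3 electrons.
The balanced reaction is 3 Tl⁺(aq) + Cr(s) → 3 Tl(s) + Cr³⁺(aq), so Q = [Cr³⁺(aq)] / [Tl⁺(aq)]^3 = 5.32×10^9 and log Q = 9.726.
Applying E = E° − (RT ln10/nF)·log Q gives +0.41 − (0.0661/3)(9.726) = +0.196 V.

+0.196 V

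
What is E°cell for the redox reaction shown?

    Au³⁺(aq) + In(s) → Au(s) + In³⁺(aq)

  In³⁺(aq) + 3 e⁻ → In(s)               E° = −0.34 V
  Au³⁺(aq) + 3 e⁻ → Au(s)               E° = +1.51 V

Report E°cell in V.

Au³⁺(aq) gains electrons, so the Au³⁺/Au couple is the cathode; the In³⁺/In couple is the anode.
E°cell = E°(cathode) − E°(anode) = +1.51 − (−0.34) = +1.85 V.

+1.85 V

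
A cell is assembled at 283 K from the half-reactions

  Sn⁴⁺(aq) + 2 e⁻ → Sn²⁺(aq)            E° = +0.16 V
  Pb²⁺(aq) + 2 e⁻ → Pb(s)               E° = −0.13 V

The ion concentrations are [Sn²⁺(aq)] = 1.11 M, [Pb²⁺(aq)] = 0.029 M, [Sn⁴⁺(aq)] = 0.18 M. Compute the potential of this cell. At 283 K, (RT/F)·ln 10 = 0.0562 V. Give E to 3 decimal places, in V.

Since E°(Sn⁴⁺/Sn²⁺) > E°(Pb²⁺/Pb), Sn⁴⁺/Sn²⁺ serves as the cathode.
E°cell = +0.16 − (−0.13) = +0.29 V, with n = 2 electrons transferred.
For the overall reaction Sn⁴⁺(aq) + Pb(s) → Sn²⁺(aq) + Pb²⁺(aq), Q = ([Sn²⁺(aq)]·[Pb²⁺(aq)]) / [Sn⁴⁺(aq)] = 0.179, giving log Q = −0.748.
Applying E = E° − (RT ln10/nF)·log Q gives +0.29 − (0.0562/2)(−0.748) = +0.311 V.

+0.311 V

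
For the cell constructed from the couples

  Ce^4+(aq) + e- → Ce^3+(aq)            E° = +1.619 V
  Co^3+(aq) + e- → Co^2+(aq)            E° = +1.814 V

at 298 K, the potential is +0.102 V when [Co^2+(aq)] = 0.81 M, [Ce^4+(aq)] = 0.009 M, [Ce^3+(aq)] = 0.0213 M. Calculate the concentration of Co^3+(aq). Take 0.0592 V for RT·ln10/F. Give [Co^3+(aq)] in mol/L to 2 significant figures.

Co³⁺/Co²⁺ is the cathode (higher E°); E°cell = +1.814 − (+1.619) = +0.195 V with n = 1.
Since E = E° − (0.0592/n)·log Q, log Q = n(E° − E)/0.0592 = 1.571.
For Co^3+(aq) + Ce^3+(aq) → Co^2+(aq) + Ce^4+(aq), the reaction quotient is Q = ([Co^2+(aq)]·[Ce^4+(aq)]) / ([Co^3+(aq)]·[Ce^3+(aq)]).
Isolating [Co^3+(aq)] in Q = 10^{1.571} yields log [Co^3+(aq)] = −2.037, i.e. 0.0092 M.

0.0092 M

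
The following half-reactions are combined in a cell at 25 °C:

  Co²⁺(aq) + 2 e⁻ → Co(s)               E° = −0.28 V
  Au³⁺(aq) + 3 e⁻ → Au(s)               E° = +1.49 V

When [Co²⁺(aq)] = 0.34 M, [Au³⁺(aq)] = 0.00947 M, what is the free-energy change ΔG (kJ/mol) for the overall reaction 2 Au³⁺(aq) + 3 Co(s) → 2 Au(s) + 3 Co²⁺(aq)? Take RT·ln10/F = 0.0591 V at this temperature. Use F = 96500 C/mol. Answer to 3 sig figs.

−1010 kJ/mol

E°cell = +1.49 − (−0.28) = +1.77 V; the balanced reaction transfers n = 6 electrons.
Q = [Co²⁺(aq)]^3 / [Au³⁺(aq)]^2 = 438, so log Q = 2.642 and E = +1.77 − (0.0591/6)(2.642) = +1.7440 V.
Then ΔG = −nFE = −6 × 96500 × +1.7440 J/mol = −1010 kJ/mol.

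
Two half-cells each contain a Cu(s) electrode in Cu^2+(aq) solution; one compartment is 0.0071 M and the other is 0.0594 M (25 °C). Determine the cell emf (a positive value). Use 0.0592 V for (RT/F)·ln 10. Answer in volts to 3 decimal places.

For a concentration cell E°cell = 0, since both electrodes use the same couple.
The compartment with the higher Cu^2+(aq) concentration (0.0594 M) acts as the cathode; ions are reduced there and produced at the dilute (0.0071 M) anode.
With n = 2, Ecell = −(0.0592/2)·log([dilute]/[conc]) = −(0.0592/2)·log(0.0071/0.0594) = +0.027 V.

0.027 V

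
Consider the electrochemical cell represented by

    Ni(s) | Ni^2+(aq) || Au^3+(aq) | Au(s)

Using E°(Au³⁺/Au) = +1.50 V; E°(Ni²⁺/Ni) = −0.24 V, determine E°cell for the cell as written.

+1.74 V

By convention the left-hand electrode in cell notation is the anode (oxidation) and the right-hand electrode is the cathode (reduction).
E°cell = E°(right) − E°(left) = +1.50 − (−0.24) = +1.74 V.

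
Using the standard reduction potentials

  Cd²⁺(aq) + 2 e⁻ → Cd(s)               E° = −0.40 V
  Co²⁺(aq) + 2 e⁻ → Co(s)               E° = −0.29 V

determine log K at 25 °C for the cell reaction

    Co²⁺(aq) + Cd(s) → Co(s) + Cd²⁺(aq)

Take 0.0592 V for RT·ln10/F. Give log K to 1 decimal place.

The Co²⁺/Co couple is reduced (cathode); E°cell = −0.29 − (−0.40) = +0.11 V with n = 2.
At equilibrium E = 0, so log K = nE°cell / 0.0592 = (2)(+0.11) / 0.0592 = 3.7.

log K = 3.7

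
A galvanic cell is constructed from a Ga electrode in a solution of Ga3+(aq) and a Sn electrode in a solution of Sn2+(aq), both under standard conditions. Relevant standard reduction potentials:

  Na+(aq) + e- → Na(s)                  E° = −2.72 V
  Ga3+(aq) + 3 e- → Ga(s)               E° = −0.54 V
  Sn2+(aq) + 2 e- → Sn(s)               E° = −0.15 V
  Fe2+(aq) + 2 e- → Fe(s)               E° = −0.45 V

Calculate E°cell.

+0.39 V

Of the two couples in this cell, the one with the more positive reduction potential is reduced at the cathode: here that is Sn²⁺/Sn (−0.15 V); Ga³⁺/Ga (−0.54 V) is the anode.
E°cell = E°(cathode) − E°(anode) = −0.15 − (−0.54) = +0.39 V.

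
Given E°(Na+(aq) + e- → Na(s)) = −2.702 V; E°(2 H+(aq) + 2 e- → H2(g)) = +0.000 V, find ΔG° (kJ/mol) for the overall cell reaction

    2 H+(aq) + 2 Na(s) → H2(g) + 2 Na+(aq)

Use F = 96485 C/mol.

In the reaction as written H+(aq) is reduced, so the 2H⁺/H₂ couple is the cathode and Na⁺/Na is the anode.
E°cell = +0.000 − (−2.702) = +2.702 V; balancing electrons gives n = 2.
ΔG° = −nFE°cell = −(2)(96485)(+2.702) J/mol = −521 kJ/mol.

−521 kJ/mol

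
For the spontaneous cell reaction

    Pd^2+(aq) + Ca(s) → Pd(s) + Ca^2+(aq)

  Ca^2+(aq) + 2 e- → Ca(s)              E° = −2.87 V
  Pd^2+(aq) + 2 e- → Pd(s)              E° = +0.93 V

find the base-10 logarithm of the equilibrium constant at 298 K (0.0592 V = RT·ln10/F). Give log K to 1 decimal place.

The Pd²⁺/Pd couple is reduced (cathode); E°cell = +0.93 − (−2.87) = +3.80 V with n = 2.
At equilibrium E = 0, so log K = nE°cell / 0.0592 = (2)(+3.80) / 0.0592 = 128.4.

log K = 128.4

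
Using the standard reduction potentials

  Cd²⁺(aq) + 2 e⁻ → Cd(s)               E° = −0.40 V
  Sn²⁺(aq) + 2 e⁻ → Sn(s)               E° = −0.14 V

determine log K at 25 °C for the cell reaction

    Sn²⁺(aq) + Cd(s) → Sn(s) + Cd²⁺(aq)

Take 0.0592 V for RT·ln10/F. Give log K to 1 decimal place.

The Sn²⁺/Sn couple is reduced (cathode); E°cell = −0.14 − (−0.40) = +0.26 V with n = 2.
At equilibrium E = 0, so log K = nE°cell / 0.0592 = (2)(+0.26) / 0.0592 = 8.8.

log K = 8.8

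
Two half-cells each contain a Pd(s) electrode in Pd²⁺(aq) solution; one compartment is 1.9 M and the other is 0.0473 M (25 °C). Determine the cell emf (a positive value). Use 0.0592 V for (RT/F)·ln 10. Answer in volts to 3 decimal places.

For a concentration cell E°cell = 0, since both electrodes use the same couple.
The compartment with the higher Pd²⁺(aq) concentration (1.9 M) acts as the cathode; ions are reduced there and produced at the dilute (0.0473 M) anode.
With n = 2, Ecell = −(0.0592/2)·log([dilute]/[conc]) = −(0.0592/2)·log(0.0473/1.9) = +0.047 V.

0.047 V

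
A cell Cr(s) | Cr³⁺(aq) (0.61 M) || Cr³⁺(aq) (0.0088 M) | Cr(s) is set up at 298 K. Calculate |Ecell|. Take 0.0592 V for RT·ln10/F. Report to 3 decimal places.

For a concentration cell E°cell = 0, since both electrodes use the same couple.
The compartment with the higher Cr³⁺(aq) concentration (0.61 M) acts as the cathode; ions are reduced there and produced at the dilute (0.0088 M) anode.
With n = 3, Ecell = −(0.0592/3)·log([dilute]/[conc]) = −(0.0592/3)·log(0.0088/0.61) = +0.036 V.

0.036 V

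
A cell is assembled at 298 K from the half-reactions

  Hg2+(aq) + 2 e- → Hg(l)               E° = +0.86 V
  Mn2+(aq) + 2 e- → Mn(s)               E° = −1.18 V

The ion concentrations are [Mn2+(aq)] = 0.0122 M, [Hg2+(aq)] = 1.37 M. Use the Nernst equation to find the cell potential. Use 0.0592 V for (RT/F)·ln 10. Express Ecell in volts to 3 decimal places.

+2.101 V

Hg²⁺/Hg is reduced (cathode, E° = +0.86 V) and Mn²⁺/Mn is oxidized (anode).
E°cell = +0.86 − (−1.18) = +2.04 V, with n = 2 electrons transferred.
Balancing gives Hg2+(aq) + Mn(s) → Hg(l) + Mn2+(aq); hence Q = [Mn2+(aq)] / [Hg2+(aq)] = 0.00891 (log Q = −2.050).
By the Nernst equation, E = +2.04 − (0.0592/2)·(−2.050) = +2.101 V.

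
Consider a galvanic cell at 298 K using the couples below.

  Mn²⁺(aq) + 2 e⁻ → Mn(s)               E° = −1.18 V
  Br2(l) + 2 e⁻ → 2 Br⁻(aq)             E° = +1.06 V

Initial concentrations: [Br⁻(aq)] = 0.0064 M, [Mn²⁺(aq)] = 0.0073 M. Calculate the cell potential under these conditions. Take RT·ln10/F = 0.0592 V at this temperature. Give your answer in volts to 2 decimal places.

Since E°(Br₂/Br⁻) > E°(Mn²⁺/Mn), Br₂/Br⁻ serves as the cathode.
E°cell = E°cat − E°an = +1.06 − (−1.18) = +2.24 V; n = 2.
Balancing gives Br2(l) + Mn(s) → 2 Br⁻(aq) + Mn²⁺(aq); hence Q = [Br⁻(aq)]^2·[Mn²⁺(aq)] = 2.99×10^−7 (log Q = −6.524).
Applying E = E° − (RT ln10/nF)·log Q gives +2.24 − (0.0592/2)(−6.524) = +2.43 V.

+2.43 V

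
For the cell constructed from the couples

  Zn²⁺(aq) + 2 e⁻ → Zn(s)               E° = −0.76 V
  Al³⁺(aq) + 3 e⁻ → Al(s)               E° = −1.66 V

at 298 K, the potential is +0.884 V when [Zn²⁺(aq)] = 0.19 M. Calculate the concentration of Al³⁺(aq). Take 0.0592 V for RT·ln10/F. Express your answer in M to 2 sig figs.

Zn²⁺/Zn is the cathode (higher E°); E°cell = −0.76 − (−1.66) = +0.90 V with n = 6.
Since E = E° − (0.0592/n)·log Q, log Q = n(E° − E)/0.0592 = 1.622.
For 3 Zn²⁺(aq) + 2 Al(s) → 3 Zn(s) + 2 Al³⁺(aq), the reaction quotient is Q = [Al³⁺(aq)]^2 / [Zn²⁺(aq)]^3.
Substituting the known concentrations and solving, log [Al³⁺(aq)] = −0.271 and [Al³⁺(aq)] = 0.54 M.

0.54 M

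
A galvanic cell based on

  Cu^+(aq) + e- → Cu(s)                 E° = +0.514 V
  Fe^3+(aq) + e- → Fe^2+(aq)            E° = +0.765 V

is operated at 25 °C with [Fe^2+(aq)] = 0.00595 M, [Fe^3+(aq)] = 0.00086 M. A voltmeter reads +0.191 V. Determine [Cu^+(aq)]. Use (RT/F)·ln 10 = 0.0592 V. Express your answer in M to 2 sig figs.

With Fe³⁺/Fe²⁺ at the cathode and Cu⁺/Cu at the anode, E°cell = +0.765 − (+0.514) = +0.251 V (n = 1).
From the Nernst equation, log Q = n(E° − E)/0.0592 = 1·(+0.251 − (+0.191))/0.0592 = 1.014.
Balancing electrons gives Fe^3+(aq) + Cu(s) → Fe^2+(aq) + Cu^+(aq); thus Q = ([Fe^2+(aq)]·[Cu^+(aq)]) / [Fe^3+(aq)].
Solving for the unknown gives log [Cu^+(aq)] = 0.174, so [Cu^+(aq)] ≈ 1.5 M.

1.5 M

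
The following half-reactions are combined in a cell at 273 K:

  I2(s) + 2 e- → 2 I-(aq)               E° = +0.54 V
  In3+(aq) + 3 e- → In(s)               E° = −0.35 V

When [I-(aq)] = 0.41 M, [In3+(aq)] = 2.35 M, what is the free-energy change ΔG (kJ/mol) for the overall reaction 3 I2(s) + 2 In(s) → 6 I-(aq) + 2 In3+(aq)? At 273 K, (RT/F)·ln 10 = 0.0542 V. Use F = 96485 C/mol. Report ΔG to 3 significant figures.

−524 kJ/mol

With I₂/I⁻ reduced at the cathode, E°cell = +0.54 − (−0.35) = +0.89 V and n = 6.
Here Q = [I-(aq)]^6·[In3+(aq)]^2 = 0.0262 (log Q = −1.581), giving E = +0.89 − (0.0542/6)·(−1.581) = +0.9043 V.
ΔG = −nFE = −(6)(96485)(+0.9043) J/mol = −524 kJ/mol.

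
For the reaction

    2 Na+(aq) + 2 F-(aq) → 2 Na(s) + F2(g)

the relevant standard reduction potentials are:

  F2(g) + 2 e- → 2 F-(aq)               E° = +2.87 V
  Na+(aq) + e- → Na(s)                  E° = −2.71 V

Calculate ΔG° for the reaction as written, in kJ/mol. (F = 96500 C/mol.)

+1077 kJ/mol

In the reaction as written Na+(aq) is reduced, so the Na⁺/Na couple is the cathode and F₂/F⁻ is the anode.
E°cell = −2.71 − (+2.87) = −5.58 V; balancing electrons gives n = 2.
ΔG° = −nFE°cell = −(2)(96500)(−5.58) J/mol = +1077 kJ/mol.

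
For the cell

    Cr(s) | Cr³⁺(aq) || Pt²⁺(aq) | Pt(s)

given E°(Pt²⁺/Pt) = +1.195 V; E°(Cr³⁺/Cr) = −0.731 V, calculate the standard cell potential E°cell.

+1.926 V

By convention the left-hand electrode in cell notation is the anode (oxidation) and the right-hand electrode is the cathode (reduction).
E°cell = E°(right) − E°(left) = +1.195 − (−0.731) = +1.926 V.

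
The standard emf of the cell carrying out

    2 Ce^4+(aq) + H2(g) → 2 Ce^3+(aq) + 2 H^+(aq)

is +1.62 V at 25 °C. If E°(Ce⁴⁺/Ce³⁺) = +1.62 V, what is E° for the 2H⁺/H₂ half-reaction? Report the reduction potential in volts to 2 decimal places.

In the reaction as written the Ce⁴⁺/Ce³⁺ couple is reduced (cathode) and 2H⁺/H₂ is oxidized (anode), so E°cell = E°(Ce⁴⁺/Ce³⁺) − E°(2H⁺/H₂).
E°(2H⁺/H₂) = E°(cathode) − E°cell = +1.62 − (+1.62) = +0.00 V.

+0.00 V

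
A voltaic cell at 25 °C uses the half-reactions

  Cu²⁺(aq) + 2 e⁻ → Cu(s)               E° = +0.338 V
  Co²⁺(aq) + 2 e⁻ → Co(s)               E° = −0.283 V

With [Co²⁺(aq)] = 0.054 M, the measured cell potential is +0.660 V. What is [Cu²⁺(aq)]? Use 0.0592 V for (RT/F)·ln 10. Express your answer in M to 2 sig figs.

1.1 M

The Cu²⁺/Cu couple has the larger reduction potential, so it is the cathode: E°cell = +0.338 − (−0.283) = +0.621 V and n = 2.
Rearranging E = E° − (0.0592/n)·log Q gives log Q = 2(+0.621 − (+0.660))/0.0592 = −1.318.
For Cu²⁺(aq) + Co(s) → Cu(s) + Co²⁺(aq), the reaction quotient is Q = [Co²⁺(aq)] / [Cu²⁺(aq)].
Isolating [Cu²⁺(aq)] in Q = 10^{−1.318} yields log [Cu²⁺(aq)] = 0.050, i.e. 1.1 M.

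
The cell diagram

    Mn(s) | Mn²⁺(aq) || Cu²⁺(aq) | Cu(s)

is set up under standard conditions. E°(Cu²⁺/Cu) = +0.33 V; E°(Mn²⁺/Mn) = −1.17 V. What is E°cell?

+1.50 V

By convention the left-hand electrode in cell notation is the anode (oxidation) and the right-hand electrode is the cathode (reduction).
E°cell = E°(right) − E°(left) = +0.33 − (−1.17) = +1.50 V.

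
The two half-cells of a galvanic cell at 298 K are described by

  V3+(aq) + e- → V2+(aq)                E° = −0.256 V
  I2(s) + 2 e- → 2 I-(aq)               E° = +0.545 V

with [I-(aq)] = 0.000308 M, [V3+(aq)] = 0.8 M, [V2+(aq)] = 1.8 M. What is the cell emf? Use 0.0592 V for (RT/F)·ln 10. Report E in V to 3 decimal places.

I₂/I⁻ is reduced (cathode, E° = +0.545 V) and V³⁺/V²⁺ is oxidized (anode).
The standard potential is +0.545 − (−0.256) = +0.801 V and the balanced reaction transfers n = 2 electrons.
Balancing gives I2(s) + 2 V2+(aq) → 2 I-(aq) + 2 V3+(aq); hence Q = ([I-(aq)]^2·[V3+(aq)]^2) / [V2+(aq)]^2 = 1.87×10^−8 (log Q = −7.727).
E = E° − (0.0592/n)·log Q = +0.801 − (0.0592/2)(−7.727) = +1.030 V.

+1.030 V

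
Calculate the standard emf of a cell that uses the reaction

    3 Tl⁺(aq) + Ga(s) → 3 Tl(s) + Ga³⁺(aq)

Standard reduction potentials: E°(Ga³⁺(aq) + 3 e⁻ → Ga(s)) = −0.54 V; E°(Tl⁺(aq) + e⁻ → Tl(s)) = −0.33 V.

+0.21 V

Tl⁺(aq) gains electrons, so the Tl⁺/Tl couple is the cathode; the Ga³⁺/Ga couple is the anode.
E°cell = E°(cathode) − E°(anode) = −0.33 − (−0.54) = +0.21 V.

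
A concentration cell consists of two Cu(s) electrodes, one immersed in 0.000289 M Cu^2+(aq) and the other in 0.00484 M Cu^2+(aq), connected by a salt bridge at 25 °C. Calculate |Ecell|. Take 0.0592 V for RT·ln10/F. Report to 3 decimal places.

For a concentration cell E°cell = 0, since both electrodes use the same couple.
The compartment with the higher Cu^2+(aq) concentration (0.00484 M) acts as the cathode; ions are reduced there and produced at the dilute (0.000289 M) anode.
With n = 2, Ecell = −(0.0592/2)·log([dilute]/[conc]) = −(0.0592/2)·log(0.000289/0.00484) = +0.036 V.

0.036 V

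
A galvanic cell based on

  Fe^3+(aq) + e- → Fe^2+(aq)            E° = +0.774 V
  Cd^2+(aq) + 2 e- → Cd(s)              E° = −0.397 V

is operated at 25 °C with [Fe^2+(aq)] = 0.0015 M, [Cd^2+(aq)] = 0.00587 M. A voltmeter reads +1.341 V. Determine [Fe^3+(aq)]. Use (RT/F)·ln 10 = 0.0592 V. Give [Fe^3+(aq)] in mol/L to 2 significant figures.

0.086 M

Fe³⁺/Fe²⁺ is the cathode (higher E°); E°cell = +0.774 − (−0.397) = +1.171 V with n = 2.
Rearranging E = E° − (0.0592/n)·log Q gives log Q = 2(+1.171 − (+1.341))/0.0592 = −5.743.
Balancing electrons gives 2 Fe^3+(aq) + Cd(s) → 2 Fe^2+(aq) + Cd^2+(aq); thus Q = ([Fe^2+(aq)]^2·[Cd^2+(aq)]) / [Fe^3+(aq)]^2.
Solving for the unknown gives log [Fe^3+(aq)] = −1.068, so [Fe^3+(aq)] ≈ 0.086 M.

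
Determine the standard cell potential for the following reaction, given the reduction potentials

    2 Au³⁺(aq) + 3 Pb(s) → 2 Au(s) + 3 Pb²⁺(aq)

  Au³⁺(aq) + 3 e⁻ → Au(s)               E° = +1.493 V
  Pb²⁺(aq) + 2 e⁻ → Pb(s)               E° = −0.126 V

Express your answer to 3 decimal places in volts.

In the reaction as written, Au³⁺(aq) is reduced (cathode) and Pb²⁺(aq) is produced by oxidation at the anode.
E°cell = E°(cathode) − E°(anode) = +1.493 − (−0.126) = +1.619 V.
The positive value indicates the reaction is spontaneous as written.

+1.619 V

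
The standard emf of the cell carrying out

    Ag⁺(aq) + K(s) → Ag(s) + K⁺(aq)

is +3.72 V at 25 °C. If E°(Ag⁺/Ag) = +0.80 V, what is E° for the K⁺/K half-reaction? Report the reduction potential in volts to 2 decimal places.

In the reaction as written the Ag⁺/Ag couple is reduced (cathode) and K⁺/K is oxidized (anode), so E°cell = E°(Ag⁺/Ag) − E°(K⁺/K).
E°(K⁺/K) = E°(cathode) − E°cell = +0.80 − (+3.72) = −2.92 V.

−2.92 V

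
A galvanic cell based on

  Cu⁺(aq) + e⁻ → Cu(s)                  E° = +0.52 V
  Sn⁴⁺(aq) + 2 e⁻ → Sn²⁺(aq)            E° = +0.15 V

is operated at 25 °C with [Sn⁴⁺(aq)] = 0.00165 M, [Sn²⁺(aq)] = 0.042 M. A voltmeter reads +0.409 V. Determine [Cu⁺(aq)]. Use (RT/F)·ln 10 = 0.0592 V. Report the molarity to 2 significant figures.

0.90 M

The Cu⁺/Cu couple has the larger reduction potential, so it is the cathode: E°cell = +0.52 − (+0.15) = +0.37 V and n = 2.
Rearranging E = E° − (0.0592/n)·log Q gives log Q = 2(+0.37 − (+0.409))/0.0592 = −1.318.
The balanced reaction is 2 Cu⁺(aq) + Sn²⁺(aq) → 2 Cu(s) + Sn⁴⁺(aq), so Q = [Sn⁴⁺(aq)] / ([Cu⁺(aq)]^2·[Sn²⁺(aq)]).
Isolating [Cu⁺(aq)] in Q = 10^{−1.318} yields log [Cu⁺(aq)] = −0.044, i.e. 0.90 M.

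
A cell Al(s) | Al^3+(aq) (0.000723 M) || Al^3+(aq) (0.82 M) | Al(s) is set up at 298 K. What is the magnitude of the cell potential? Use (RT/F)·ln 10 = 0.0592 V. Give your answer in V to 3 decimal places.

0.060 V

For a concentration cell E°cell = 0, since both electrodes use the same couple.
The compartment with the higher Al^3+(aq) concentration (0.82 M) acts as the cathode; ions are reduced there and produced at the dilute (0.000723 M) anode.
With n = 3, Ecell = −(0.0592/3)·log([dilute]/[conc]) = −(0.0592/3)·log(0.000723/0.82) = +0.060 V.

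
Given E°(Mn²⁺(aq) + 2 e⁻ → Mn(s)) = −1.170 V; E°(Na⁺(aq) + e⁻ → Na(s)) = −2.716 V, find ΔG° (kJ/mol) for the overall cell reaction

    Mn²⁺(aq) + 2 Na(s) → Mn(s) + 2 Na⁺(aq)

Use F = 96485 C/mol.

−298 kJ/mol

In the reaction as written Mn²⁺(aq) is reduced, so the Mn²⁺/Mn couple is the cathode and Na⁺/Na is the anode.
E°cell = −1.170 − (−2.716) = +1.546 V; balancing electrons gives n = 2.
ΔG° = −nFE°cell = −(2)(96485)(+1.546) J/mol = −298 kJ/mol.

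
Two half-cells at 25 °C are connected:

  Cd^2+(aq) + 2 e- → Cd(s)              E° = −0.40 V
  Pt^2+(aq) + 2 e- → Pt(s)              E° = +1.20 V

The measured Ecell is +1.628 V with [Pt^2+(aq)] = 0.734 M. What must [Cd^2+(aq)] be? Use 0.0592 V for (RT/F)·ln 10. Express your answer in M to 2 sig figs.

Pt²⁺/Pt is the cathode (higher E°); E°cell = +1.20 − (−0.40) = +1.60 V with n = 2.
Rearranging E = E° − (0.0592/n)·log Q gives log Q = 2(+1.60 − (+1.628))/0.0592 = −0.946.
For Pt^2+(aq) + Cd(s) → Pt(s) + Cd^2+(aq), the reaction quotient is Q = [Cd^2+(aq)] / [Pt^2+(aq)].
Substituting the known concentrations and solving, log [Cd^2+(aq)] = −1.080 and [Cd^2+(aq)] = 0.083 M.

0.083 M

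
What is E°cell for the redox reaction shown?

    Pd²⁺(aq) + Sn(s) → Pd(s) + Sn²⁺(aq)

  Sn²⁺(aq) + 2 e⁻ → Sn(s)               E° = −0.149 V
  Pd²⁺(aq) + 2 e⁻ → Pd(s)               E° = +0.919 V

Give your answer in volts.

+1.068 V

Pd²⁺(aq) gains electrons, so the Pd²⁺/Pd couple is the cathode; the Sn²⁺/Sn couple is the anode.
E°cell = E°(cathode) − E°(anode) = +0.919 − (−0.149) = +1.068 V.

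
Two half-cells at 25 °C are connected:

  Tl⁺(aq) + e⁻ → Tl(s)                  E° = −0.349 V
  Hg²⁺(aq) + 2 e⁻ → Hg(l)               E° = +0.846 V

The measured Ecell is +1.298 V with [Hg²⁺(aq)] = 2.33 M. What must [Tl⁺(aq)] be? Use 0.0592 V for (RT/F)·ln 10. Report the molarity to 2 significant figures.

0.028 M

The Hg²⁺/Hg couple has the larger reduction potential, so it is the cathode: E°cell = +0.846 − (−0.349) = +1.195 V and n = 2.
Since E = E° − (0.0592/n)·log Q, log Q = n(E° − E)/0.0592 = −3.480.
The balanced reaction is Hg²⁺(aq) + 2 Tl(s) → Hg(l) + 2 Tl⁺(aq), so Q = [Tl⁺(aq)]^2 / [Hg²⁺(aq)].
Isolating [Tl⁺(aq)] in Q = 10^{−3.480} yields log [Tl⁺(aq)] = −1.556, i.e. 0.028 M.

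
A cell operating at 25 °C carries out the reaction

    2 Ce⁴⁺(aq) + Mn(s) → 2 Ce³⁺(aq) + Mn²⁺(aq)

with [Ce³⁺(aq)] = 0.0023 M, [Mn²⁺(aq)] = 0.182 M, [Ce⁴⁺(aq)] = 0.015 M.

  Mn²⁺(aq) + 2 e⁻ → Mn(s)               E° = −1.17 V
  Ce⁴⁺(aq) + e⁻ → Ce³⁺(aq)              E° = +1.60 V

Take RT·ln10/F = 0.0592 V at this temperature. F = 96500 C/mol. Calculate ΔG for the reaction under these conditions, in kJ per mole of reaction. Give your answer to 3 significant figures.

−548 kJ/mol

With Ce⁴⁺/Ce³⁺ reduced at the cathode, E°cell = +1.60 − (−1.17) = +2.77 V and n = 2.
Q = ([Ce³⁺(aq)]^2·[Mn²⁺(aq)]) / [Ce⁴⁺(aq)]^2 = 0.00428, so log Q = −2.369 and E = +2.77 − (0.0592/2)(−2.369) = +2.8401 V.
ΔG = −nFE = −(2)(96500)(+2.8401) J/mol = −548 kJ/mol.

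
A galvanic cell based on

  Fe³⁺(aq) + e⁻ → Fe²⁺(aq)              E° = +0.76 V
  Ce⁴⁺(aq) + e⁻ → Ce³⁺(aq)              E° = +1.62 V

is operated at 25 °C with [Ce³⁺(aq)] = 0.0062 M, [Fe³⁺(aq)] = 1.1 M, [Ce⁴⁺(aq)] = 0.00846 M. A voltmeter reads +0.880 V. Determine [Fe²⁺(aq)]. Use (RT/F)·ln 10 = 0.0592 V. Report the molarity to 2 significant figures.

1.8 M

With Ce⁴⁺/Ce³⁺ at the cathode and Fe³⁺/Fe²⁺ at the anode, E°cell = +1.62 − (+0.76) = +0.86 V (n = 1).
From the Nernst equation, log Q = n(E° − E)/0.0592 = 1·(+0.86 − (+0.880))/0.0592 = −0.338.
Balancing electrons gives Ce⁴⁺(aq) + Fe²⁺(aq) → Ce³⁺(aq) + Fe³⁺(aq); thus Q = ([Ce³⁺(aq)]·[Fe³⁺(aq)]) / ([Ce⁴⁺(aq)]·[Fe²⁺(aq)]).
Substituting the known concentrations and solving, log [Fe²⁺(aq)] = 0.244 and [Fe²⁺(aq)] = 1.8 M.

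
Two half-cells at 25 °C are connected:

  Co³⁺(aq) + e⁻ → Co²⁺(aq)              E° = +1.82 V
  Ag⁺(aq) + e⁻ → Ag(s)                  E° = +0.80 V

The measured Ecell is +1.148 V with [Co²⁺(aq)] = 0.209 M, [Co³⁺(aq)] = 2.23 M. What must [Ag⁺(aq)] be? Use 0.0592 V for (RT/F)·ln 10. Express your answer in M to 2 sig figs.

0.073 M

With Co³⁺/Co²⁺ at the cathode and Ag⁺/Ag at the anode, E°cell = +1.82 − (+0.80) = +1.02 V (n = 1).
From the Nernst equation, log Q = n(E° − E)/0.0592 = 1·(+1.02 − (+1.148))/0.0592 = −2.162.
The balanced reaction is Co³⁺(aq) + Ag(s) → Co²⁺(aq) + Ag⁺(aq), so Q = ([Co²⁺(aq)]·[Ag⁺(aq)]) / [Co³⁺(aq)].
Isolating [Ag⁺(aq)] in Q = 10^{−2.162} yields log [Ag⁺(aq)] = −1.134, i.e. 0.073 M.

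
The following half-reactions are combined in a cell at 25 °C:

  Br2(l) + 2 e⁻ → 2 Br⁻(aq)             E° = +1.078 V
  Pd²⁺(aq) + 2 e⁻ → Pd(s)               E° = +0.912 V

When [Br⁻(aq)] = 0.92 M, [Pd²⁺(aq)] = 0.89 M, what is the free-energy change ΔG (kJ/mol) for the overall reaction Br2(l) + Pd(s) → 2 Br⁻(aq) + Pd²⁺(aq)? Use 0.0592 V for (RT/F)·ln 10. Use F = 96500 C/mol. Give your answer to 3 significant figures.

−32.7 kJ/mol

E°cell = +1.078 − (+0.912) = +0.166 V; the balanced reaction transfers n = 2 electrons.
Here Q = [Br⁻(aq)]^2·[Pd²⁺(aq)] = 0.753 (log Q = −0.123), giving E = +0.166 − (0.0592/2)·(−0.123) = +0.1696 V.
Then ΔG = −nFE = −2 × 96500 × +0.1696 J/mol = −32.7 kJ/mol.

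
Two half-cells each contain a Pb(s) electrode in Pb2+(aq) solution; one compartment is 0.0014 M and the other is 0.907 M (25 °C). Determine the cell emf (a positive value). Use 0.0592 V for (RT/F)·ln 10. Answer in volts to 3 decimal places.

For a concentration cell E°cell = 0, since both electrodes use the same couple.
The compartment with the higher Pb2+(aq) concentration (0.907 M) acts as the cathode; ions are reduced there and produced at the dilute (0.0014 M) anode.
With n = 2, Ecell = −(0.0592/2)·log([dilute]/[conc]) = −(0.0592/2)·log(0.0014/0.907) = +0.083 V.

0.083 V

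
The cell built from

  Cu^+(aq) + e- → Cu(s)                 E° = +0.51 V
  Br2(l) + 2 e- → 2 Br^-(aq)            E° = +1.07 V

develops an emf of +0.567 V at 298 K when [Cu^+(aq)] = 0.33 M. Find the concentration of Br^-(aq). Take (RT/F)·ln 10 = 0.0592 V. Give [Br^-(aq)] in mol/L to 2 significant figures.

With Br₂/Br⁻ at the cathode and Cu⁺/Cu at the anode, E°cell = +1.07 − (+0.51) = +0.56 V (n = 2).
From the Nernst equation, log Q = n(E° − E)/0.0592 = 2·(+0.56 − (+0.567))/0.0592 = −0.236.
Balancing electrons gives Br2(l) + 2 Cu(s) → 2 Br^-(aq) + 2 Cu^+(aq); thus Q = [Br^-(aq)]^2·[Cu^+(aq)]^2.
Solving for the unknown gives log [Br^-(aq)] = 0.363, so [Br^-(aq)] ≈ 2.3 M.

2.3 M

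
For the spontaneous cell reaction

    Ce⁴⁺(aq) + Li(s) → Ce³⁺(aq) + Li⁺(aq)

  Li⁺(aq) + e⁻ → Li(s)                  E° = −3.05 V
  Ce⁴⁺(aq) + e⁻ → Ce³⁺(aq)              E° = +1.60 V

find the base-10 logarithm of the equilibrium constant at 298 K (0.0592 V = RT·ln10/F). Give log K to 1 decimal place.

The Ce⁴⁺/Ce³⁺ couple is reduced (cathode); E°cell = +1.60 − (−3.05) = +4.65 V with n = 1.
At equilibrium E = 0, so log K = nE°cell / 0.0592 = (1)(+4.65) / 0.0592 = 78.5.

log K = 78.5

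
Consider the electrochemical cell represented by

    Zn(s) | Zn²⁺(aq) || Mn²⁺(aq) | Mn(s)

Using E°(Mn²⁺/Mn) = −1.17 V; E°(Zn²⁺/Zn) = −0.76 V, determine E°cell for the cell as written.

−0.41 V

By convention the left-hand electrode in cell notation is the anode (oxidation) and the right-hand electrode is the cathode (reduction).
E°cell = E°(right) − E°(left) = −1.17 − (−0.76) = −0.41 V.
The negative sign shows that, as written, the cell would require an external voltage to drive the reaction.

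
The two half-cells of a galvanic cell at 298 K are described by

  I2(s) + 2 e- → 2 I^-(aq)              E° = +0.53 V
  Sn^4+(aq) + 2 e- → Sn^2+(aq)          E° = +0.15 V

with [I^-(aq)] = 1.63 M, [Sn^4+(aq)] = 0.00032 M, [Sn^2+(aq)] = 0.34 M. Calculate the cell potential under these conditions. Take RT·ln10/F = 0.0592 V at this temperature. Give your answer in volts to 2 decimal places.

I₂/I⁻ is reduced (cathode, E° = +0.53 V) and Sn⁴⁺/Sn²⁺ is oxidized (anode).
E°cell = E°cat − E°an = +0.53 − (+0.15) = +0.38 V; n = 2.
The balanced reaction is I2(s) + Sn^2+(aq) → 2 I^-(aq) + Sn^4+(aq), so Q = ([I^-(aq)]^2·[Sn^4+(aq)]) / [Sn^2+(aq)] = 0.0025 and log Q = −2.602.
E = E° − (0.0592/n)·log Q = +0.38 − (0.0592/2)(−2.602) = +0.46 V.

+0.46 V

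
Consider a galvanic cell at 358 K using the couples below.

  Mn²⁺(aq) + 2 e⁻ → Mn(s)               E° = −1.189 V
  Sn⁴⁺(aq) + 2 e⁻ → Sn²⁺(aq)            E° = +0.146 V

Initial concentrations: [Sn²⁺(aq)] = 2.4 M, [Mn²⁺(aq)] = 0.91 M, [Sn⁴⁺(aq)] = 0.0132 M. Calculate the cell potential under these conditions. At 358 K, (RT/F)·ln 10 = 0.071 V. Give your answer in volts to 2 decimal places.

+1.26 V

Sn⁴⁺/Sn²⁺ is reduced (cathode, E° = +0.146 V) and Mn²⁺/Mn is oxidized (anode).
E°cell = E°cat − E°an = +0.146 − (−1.189) = +1.335 V; n = 2.
For the overall reaction Sn⁴⁺(aq) + Mn(s) → Sn²⁺(aq) + Mn²⁺(aq), Q = ([Sn²⁺(aq)]·[Mn²⁺(aq)]) / [Sn⁴⁺(aq)] = 165, giving log Q = 2.219.
Applying E = E° − (RT ln10/nF)·log Q gives +1.335 − (0.071/2)(2.219) = +1.26 V.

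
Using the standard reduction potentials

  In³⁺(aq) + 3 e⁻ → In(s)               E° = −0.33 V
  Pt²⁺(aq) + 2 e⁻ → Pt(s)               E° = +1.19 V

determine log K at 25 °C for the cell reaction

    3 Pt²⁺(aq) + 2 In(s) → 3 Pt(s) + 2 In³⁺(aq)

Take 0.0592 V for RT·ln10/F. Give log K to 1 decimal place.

The Pt²⁺/Pt couple is reduced (cathode); E°cell = +1.19 − (−0.33) = +1.52 V with n = 6.
At equilibrium E = 0, so log K = nE°cell / 0.0592 = (6)(+1.52) / 0.0592 = 154.1.

log K = 154.1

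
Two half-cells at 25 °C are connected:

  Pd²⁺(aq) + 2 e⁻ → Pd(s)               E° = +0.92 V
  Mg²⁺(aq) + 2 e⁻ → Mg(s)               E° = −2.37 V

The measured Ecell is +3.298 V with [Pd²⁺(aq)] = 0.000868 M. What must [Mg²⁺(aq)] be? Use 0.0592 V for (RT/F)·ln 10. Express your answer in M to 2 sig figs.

With Pd²⁺/Pd at the cathode and Mg²⁺/Mg at the anode, E°cell = +0.92 − (−2.37) = +3.29 V (n = 2).
Rearranging E = E° − (0.0592/n)·log Q gives log Q = 2(+3.29 − (+3.298))/0.0592 = −0.270.
The balanced reaction is Pd²⁺(aq) + Mg(s) → Pd(s) + Mg²⁺(aq), so Q = [Mg²⁺(aq)] / [Pd²⁺(aq)].
Substituting the known concentrations and solving, log [Mg²⁺(aq)] = −3.331 and [Mg²⁺(aq)] = 0.00047 M.

0.00047 M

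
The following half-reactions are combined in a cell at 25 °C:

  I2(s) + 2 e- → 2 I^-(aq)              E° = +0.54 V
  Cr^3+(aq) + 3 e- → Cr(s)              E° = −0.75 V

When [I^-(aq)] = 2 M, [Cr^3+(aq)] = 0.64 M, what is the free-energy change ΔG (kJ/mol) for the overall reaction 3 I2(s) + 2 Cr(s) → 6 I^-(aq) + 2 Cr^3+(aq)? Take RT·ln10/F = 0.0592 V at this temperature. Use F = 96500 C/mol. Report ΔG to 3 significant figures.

The standard cell potential is +0.54 − (−0.75) = +1.29 V, with n = 6 electrons in the balanced equation.
The reaction quotient is [I^-(aq)]^6·[Cr^3+(aq)]^2 = 26.2; by Nernst, E = +1.29 − (0.0592/6)(1.419) = +1.2760 V.
ΔG = −nFE = −(6)(96500)(+1.2760) J/mol = −739 kJ/mol.

−739 kJ/mol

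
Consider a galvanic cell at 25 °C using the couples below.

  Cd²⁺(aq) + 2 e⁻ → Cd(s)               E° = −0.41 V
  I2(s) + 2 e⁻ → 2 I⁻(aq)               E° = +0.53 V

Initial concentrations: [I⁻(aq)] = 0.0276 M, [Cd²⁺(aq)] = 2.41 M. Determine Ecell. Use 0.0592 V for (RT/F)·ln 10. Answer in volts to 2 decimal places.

+1.02 V

I₂/I⁻ is reduced (cathode, E° = +0.53 V) and Cd²⁺/Cd is oxidized (anode).
E°cell = E°cat − E°an = +0.53 − (−0.41) = +0.94 V; n = 2.
Balancing gives I2(s) + Cd(s) → 2 I⁻(aq) + Cd²⁺(aq); hence Q = [I⁻(aq)]^2·[Cd²⁺(aq)] = 0.00184 (log Q = −2.736).
By the Nernst equation, E = +0.94 − (0.0592/2)·(−2.736) = +1.02 V.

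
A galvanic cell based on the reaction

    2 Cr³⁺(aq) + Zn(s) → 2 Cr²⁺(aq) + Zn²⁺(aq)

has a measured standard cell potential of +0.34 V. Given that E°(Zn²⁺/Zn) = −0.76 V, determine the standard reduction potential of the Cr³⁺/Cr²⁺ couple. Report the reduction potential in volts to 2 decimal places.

−0.42 V

In the reaction as written the Cr³⁺/Cr²⁺ couple is reduced (cathode) and Zn²⁺/Zn is oxidized (anode), so E°cell = E°(Cr³⁺/Cr²⁺) − E°(Zn²⁺/Zn).
E°(Cr³⁺/Cr²⁺) = E°cell + E°(anode) = +0.34 + (−0.76) = −0.42 V.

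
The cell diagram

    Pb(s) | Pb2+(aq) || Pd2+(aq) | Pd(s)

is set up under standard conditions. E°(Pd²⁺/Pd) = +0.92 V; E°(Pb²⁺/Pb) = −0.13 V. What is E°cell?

+1.05 V

By convention the left-hand electrode in cell notation is the anode (oxidation) and the right-hand electrode is the cathode (reduction).
E°cell = E°(right) − E°(left) = +0.92 − (−0.13) = +1.05 V.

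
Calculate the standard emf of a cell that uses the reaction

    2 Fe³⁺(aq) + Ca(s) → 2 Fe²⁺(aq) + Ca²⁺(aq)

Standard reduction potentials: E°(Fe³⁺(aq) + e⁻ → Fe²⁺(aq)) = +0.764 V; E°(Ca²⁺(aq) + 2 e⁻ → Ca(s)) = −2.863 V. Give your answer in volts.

+3.627 V

In the reaction as written, Fe³⁺(aq) is reduced (cathode) and Ca²⁺(aq) is produced by oxidation at the anode.
E°cell = E°(cathode) − E°(anode) = +0.764 − (−2.863) = +3.627 V.
The positive value indicates the reaction is spontaneous as written.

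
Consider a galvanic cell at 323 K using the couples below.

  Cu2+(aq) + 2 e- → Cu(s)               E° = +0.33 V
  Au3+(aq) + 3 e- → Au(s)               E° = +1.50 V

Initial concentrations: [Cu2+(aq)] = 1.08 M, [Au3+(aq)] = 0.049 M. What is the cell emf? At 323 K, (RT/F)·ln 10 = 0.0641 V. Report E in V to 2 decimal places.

Au³⁺/Au is reduced (cathode, E° = +1.50 V) and Cu²⁺/Cu is oxidized (anode).
E°cell = E°cat − E°an = +1.50 − (+0.33) = +1.17 V; n = 6.
For the overall reaction 2 Au3+(aq) + 3 Cu(s) → 2 Au(s) + 3 Cu2+(aq), Q = [Cu2+(aq)]^3 / [Au3+(aq)]^2 = 525, giving log Q = 2.720.
By the Nernst equation, E = +1.17 − (0.0641/6)·(2.720) = +1.14 V.

+1.14 V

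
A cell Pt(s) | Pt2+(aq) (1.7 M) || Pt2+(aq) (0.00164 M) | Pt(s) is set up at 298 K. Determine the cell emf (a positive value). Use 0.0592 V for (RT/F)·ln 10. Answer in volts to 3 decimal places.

For a concentration cell E°cell = 0, since both electrodes use the same couple.
The compartment with the higher Pt2+(aq) concentration (1.7 M) acts as the cathode; ions are reduced there and produced at the dilute (0.00164 M) anode.
With n = 2, Ecell = −(0.0592/2)·log([dilute]/[conc]) = −(0.0592/2)·log(0.00164/1.7) = +0.089 V.

0.089 V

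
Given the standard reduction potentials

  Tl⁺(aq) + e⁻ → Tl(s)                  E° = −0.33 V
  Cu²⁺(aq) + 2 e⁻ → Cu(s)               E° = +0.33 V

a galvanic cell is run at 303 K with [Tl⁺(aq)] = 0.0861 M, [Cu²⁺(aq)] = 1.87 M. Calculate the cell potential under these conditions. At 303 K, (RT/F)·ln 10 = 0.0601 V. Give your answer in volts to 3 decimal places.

Cu²⁺/Cu is reduced (cathode, E° = +0.33 V) and Tl⁺/Tl is oxidized (anode).
E°cell = E°cat − E°an = +0.33 − (−0.33) = +0.66 V; n = 2.
The balanced reaction is Cu²⁺(aq) + 2 Tl(s) → Cu(s) + 2 Tl⁺(aq), so Q = [Tl⁺(aq)]^2 / [Cu²⁺(aq)] = 0.00396 and log Q = −2.402.
Applying E = E° − (RT ln10/nF)·log Q gives +0.66 − (0.0601/2)(−2.402) = +0.732 V.

+0.732 V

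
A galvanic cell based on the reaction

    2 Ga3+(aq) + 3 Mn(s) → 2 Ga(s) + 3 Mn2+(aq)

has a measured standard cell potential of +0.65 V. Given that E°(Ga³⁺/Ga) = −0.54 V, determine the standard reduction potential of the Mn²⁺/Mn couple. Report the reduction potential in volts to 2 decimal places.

−1.19 V

In the reaction as written the Ga³⁺/Ga couple is reduced (cathode) and Mn²⁺/Mn is oxidized (anode), so E°cell = E°(Ga³⁺/Ga) − E°(Mn²⁺/Mn).
E°(Mn²⁺/Mn) = E°(cathode) − E°cell = −0.54 − (+0.65) = −1.19 V.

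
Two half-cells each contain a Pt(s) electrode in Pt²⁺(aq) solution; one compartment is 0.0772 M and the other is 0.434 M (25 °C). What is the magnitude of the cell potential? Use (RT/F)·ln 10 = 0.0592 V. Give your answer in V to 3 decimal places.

0.022 V

For a concentration cell E°cell = 0, since both electrodes use the same couple.
The compartment with the higher Pt²⁺(aq) concentration (0.434 M) acts as the cathode; ions are reduced there and produced at the dilute (0.0772 M) anode.
With n = 2, Ecell = −(0.0592/2)·log([dilute]/[conc]) = −(0.0592/2)·log(0.0772/0.434) = +0.022 V.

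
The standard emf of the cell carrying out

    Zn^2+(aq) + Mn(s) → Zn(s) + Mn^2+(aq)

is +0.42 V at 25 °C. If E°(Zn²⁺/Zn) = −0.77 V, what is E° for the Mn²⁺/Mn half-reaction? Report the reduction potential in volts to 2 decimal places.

In the reaction as written the Zn²⁺/Zn couple is reduced (cathode) and Mn²⁺/Mn is oxidized (anode), so E°cell = E°(Zn²⁺/Zn) − E°(Mn²⁺/Mn).
E°(Mn²⁺/Mn) = E°(cathode) − E°cell = −0.77 − (+0.42) = −1.19 V.

−1.19 V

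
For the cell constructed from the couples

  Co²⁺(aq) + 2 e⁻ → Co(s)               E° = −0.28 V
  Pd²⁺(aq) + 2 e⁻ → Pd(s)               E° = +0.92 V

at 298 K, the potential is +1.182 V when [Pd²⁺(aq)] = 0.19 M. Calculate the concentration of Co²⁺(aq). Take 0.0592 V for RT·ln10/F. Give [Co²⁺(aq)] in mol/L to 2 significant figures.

0.77 M

Pd²⁺/Pd is the cathode (higher E°); E°cell = +0.92 − (−0.28) = +1.20 V with n = 2.
Since E = E° − (0.0592/n)·log Q, log Q = n(E° − E)/0.0592 = 0.608.
The balanced reaction is Pd²⁺(aq) + Co(s) → Pd(s) + Co²⁺(aq), so Q = [Co²⁺(aq)] / [Pd²⁺(aq)].
Isolating [Co²⁺(aq)] in Q = 10^{0.608} yields log [Co²⁺(aq)] = −0.113, i.e. 0.77 M.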